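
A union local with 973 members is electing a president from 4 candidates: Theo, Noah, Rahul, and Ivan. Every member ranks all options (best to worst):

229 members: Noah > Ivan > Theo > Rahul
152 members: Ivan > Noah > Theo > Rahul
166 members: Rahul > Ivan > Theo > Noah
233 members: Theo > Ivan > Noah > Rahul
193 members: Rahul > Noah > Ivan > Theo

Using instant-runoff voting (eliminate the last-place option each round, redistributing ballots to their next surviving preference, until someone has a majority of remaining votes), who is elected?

Round 1: Theo 233, Noah 229, Rahul 359, Ivan 152. Eliminate Ivan.
Round 2: Theo 233, Noah 381, Rahul 359. Eliminate Theo.
Round 3: Noah 614, Rahul 359. Noah has a majority.

Noah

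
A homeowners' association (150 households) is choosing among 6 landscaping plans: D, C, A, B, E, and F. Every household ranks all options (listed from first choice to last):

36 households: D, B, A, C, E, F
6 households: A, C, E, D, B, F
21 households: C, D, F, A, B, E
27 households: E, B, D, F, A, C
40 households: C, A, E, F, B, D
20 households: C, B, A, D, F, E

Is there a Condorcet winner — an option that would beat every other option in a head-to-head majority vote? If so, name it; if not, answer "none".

C vs D: 87–63 for C.
C vs A: 81–69 for C.
C vs B: 87–63 for C.
C vs E: 123–27 for C.
C vs F: 123–27 for C.
C beats every other option head-to-head.

C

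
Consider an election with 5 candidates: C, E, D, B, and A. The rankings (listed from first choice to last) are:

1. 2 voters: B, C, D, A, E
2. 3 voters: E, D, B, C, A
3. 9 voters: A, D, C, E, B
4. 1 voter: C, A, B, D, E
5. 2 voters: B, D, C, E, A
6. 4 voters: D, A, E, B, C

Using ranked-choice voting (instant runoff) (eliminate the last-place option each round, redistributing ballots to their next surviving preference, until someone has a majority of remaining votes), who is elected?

D

Round 1: C 1, E 3, D 4, B 4, A 9. Eliminate C.
Round 2: E 3, D 4, B 4, A 10. Eliminate E.
Round 3: D 7, B 4, A 10. Eliminate B.
Round 4: D 11, A 10. D has a majority.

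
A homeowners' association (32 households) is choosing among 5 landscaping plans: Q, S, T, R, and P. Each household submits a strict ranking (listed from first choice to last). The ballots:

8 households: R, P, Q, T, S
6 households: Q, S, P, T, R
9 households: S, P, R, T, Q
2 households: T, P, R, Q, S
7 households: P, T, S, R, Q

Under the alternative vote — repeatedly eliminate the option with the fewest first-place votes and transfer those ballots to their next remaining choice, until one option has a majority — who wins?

P

Round 1: Q 6, S 9, T 2, R 8, P 7. Eliminate T.
Round 2: Q 6, S 9, R 8, P 9. Eliminate Q.
Round 3: S 15, R 8, P 9. Eliminate R.
Round 4: S 15, P 17. P has a majority.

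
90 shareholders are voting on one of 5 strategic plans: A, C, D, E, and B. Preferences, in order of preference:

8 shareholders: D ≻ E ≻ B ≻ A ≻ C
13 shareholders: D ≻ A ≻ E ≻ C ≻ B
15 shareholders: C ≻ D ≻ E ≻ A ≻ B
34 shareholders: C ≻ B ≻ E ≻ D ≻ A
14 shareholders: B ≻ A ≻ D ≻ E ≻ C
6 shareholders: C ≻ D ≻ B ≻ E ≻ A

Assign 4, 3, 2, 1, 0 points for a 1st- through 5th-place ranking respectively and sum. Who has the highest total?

A: 8·1 + 13·3 + 15·1 + 34·0 + 14·3 + 6·0 = 104
C: 8·0 + 13·1 + 15·4 + 34·4 + 14·0 + 6·4 = 233
D: 8·4 + 13·4 + 15·3 + 34·1 + 14·2 + 6·3 = 209
E: 8·3 + 13·2 + 15·2 + 34·2 + 14·1 + 6·1 = 168
B: 8·2 + 13·0 + 15·0 + 34·3 + 14·4 + 6·2 = 186
C has the highest Borda score (233).

C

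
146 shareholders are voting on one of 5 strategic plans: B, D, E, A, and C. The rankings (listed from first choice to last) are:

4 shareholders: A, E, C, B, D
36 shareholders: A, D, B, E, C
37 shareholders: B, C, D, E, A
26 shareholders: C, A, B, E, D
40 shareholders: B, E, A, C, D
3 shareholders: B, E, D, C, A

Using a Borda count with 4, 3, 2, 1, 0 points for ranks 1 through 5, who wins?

B: 4·1 + 36·2 + 37·4 + 26·2 + 40·4 + 3·4 = 448
D: 4·0 + 36·3 + 37·2 + 26·0 + 40·0 + 3·2 = 188
E: 4·3 + 36·1 + 37·1 + 26·1 + 40·3 + 3·3 = 240
A: 4·4 + 36·4 + 37·0 + 26·3 + 40·2 + 3·0 = 318
C: 4·2 + 36·0 + 37·3 + 26·4 + 40·1 + 3·1 = 266
B has the highest Borda score (448).

B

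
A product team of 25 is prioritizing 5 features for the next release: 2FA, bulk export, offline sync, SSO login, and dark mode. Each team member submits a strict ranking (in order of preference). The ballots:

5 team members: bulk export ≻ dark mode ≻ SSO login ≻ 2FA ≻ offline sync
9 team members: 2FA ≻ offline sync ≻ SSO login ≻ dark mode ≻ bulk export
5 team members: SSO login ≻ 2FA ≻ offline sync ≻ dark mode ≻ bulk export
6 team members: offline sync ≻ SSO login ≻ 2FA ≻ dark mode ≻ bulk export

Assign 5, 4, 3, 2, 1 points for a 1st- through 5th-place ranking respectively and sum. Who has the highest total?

2FA: 5·2 + 9·5 + 5·4 + 6·3 = 93
bulk export: 5·5 + 9·1 + 5·1 + 6·1 = 45
offline sync: 5·1 + 9·4 + 5·3 + 6·5 = 86
SSO login: 5·3 + 9·3 + 5·5 + 6·4 = 91
dark mode: 5·4 + 9·2 + 5·2 + 6·2 = 60
2FA has the highest Borda score (93).

2FA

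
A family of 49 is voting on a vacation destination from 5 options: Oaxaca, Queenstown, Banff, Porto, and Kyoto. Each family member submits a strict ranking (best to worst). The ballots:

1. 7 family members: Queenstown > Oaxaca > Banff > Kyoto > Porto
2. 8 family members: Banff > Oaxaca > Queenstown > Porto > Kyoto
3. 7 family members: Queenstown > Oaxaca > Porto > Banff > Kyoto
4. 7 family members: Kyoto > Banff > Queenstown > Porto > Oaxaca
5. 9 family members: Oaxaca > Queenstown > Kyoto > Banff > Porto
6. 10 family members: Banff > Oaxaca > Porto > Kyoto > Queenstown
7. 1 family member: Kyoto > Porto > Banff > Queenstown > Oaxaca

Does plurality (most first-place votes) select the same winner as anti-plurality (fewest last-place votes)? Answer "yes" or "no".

Plurality — first-place votes: Oaxaca 9, Queenstown 14, Banff 18, Porto 0, Kyoto 8. Winner: Banff.
Anti-plurality — last-place votes: Oaxaca 8, Queenstown 10, Banff 0, Porto 16, Kyoto 15. Winner: Banff.
The two methods agree.

yes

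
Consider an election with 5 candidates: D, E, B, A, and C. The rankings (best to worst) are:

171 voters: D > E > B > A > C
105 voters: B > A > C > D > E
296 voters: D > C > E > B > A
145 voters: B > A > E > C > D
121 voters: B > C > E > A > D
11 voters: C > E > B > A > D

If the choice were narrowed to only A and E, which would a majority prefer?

E

Voters preferring A to E: 250; preferring E to A: 599.
E wins the head-to-head.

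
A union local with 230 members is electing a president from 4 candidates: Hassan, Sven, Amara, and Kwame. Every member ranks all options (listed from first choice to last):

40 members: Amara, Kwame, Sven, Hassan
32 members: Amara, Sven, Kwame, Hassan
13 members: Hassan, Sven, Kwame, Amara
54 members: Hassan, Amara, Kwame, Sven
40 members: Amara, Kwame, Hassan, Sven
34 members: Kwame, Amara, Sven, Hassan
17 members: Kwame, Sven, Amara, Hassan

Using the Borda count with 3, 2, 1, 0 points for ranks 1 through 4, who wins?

Hassan: 40·0 + 32·0 + 13·3 + 54·3 + 40·1 + 34·0 + 17·0 = 241
Sven: 40·1 + 32·2 + 13·2 + 54·0 + 40·0 + 34·1 + 17·2 = 198
Amara: 40·3 + 32·3 + 13·0 + 54·2 + 40·3 + 34·2 + 17·1 = 529
Kwame: 40·2 + 32·1 + 13·1 + 54·1 + 40·2 + 34·3 + 17·3 = 412
Amara has the highest Borda score (529).

Amara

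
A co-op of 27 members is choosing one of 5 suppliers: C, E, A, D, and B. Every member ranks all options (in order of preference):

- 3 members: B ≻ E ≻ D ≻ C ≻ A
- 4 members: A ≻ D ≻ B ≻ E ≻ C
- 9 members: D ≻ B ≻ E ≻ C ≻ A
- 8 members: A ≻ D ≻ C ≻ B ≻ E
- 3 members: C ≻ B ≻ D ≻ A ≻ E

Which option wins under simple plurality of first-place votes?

A

First-place votes: C 3, E 0, A 12, D 9, B 3.
A has the most first-place votes.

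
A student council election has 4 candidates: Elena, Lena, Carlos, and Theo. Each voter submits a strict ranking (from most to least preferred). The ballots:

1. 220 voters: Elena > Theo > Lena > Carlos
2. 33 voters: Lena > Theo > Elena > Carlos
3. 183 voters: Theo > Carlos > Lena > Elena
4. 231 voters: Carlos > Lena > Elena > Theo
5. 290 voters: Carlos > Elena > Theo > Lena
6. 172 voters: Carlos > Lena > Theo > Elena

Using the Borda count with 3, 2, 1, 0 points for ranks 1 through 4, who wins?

Elena: 220·3 + 33·1 + 183·0 + 231·1 + 290·2 + 172·0 = 1504
Lena: 220·1 + 33·3 + 183·1 + 231·2 + 290·0 + 172·2 = 1308
Carlos: 220·0 + 33·0 + 183·2 + 231·3 + 290·3 + 172·3 = 2445
Theo: 220·2 + 33·2 + 183·3 + 231·0 + 290·1 + 172·1 = 1517
Carlos has the highest Borda score (2445).

Carlos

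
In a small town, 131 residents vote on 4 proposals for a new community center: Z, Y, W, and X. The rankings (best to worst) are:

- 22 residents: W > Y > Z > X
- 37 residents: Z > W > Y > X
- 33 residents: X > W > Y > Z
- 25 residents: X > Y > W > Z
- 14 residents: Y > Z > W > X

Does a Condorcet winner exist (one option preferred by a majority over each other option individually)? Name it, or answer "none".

W

W vs Z: 80–51 for W.
W vs Y: 92–39 for W.
W vs X: 73–58 for W.
W beats every other option head-to-head.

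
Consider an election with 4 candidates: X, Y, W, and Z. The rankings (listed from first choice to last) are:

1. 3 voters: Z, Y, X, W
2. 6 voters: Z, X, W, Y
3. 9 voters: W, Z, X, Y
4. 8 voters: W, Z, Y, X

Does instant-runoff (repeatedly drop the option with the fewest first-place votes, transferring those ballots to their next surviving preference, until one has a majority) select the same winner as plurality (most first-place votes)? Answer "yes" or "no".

Instant-runoff — R1 X 0, Y 0, W 17, Z 9 (W winner). Winner: W.
Plurality — first-place votes: X 0, Y 0, W 17, Z 9. Winner: W.
The two methods agree.

yes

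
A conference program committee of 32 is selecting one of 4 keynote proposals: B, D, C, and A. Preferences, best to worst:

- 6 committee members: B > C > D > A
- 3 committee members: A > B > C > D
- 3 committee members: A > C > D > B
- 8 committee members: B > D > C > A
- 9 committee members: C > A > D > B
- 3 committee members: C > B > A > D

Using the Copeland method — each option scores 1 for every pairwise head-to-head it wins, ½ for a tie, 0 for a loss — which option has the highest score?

B: beats D, C, and A → score 3.
D: loses to B, C, and A → score 0.
C: beats D and A; loses to B → score 2.
A: beats D; loses to B and C → score 1.
B has the best pairwise record.

B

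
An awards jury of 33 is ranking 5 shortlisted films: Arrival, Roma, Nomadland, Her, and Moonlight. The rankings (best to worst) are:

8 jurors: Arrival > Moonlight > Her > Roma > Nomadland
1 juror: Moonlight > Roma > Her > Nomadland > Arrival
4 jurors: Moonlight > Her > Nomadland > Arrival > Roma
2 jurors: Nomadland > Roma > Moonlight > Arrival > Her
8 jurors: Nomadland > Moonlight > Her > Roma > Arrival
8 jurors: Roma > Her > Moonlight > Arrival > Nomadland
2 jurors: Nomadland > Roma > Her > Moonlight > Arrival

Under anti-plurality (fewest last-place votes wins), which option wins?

Last-place votes: Arrival 11, Roma 4, Nomadland 16, Her 2, Moonlight 0.
Moonlight is ranked last by the fewest voters, so Moonlight wins.

Moonlight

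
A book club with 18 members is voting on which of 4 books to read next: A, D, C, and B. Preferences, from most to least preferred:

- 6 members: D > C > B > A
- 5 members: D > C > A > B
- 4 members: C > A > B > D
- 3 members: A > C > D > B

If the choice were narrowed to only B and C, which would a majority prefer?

C

Voters preferring B to C: 0; preferring C to B: 18.
C wins the head-to-head.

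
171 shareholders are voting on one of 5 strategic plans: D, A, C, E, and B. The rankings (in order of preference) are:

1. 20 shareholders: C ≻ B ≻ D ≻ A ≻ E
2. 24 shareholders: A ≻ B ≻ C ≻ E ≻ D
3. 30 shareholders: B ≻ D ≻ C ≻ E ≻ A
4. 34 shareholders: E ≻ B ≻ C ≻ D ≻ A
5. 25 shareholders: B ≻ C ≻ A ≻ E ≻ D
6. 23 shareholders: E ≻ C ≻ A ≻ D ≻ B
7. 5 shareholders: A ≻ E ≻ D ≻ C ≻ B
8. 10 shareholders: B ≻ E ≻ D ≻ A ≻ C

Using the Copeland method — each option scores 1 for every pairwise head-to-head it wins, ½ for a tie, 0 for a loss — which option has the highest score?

D: beats A; loses to C, E, and B → score 1.
A: loses to D, C, E, and B → score 0.
C: beats D, A, and E; loses to B → score 3.
E: beats D and A; loses to C and B → score 2.
B: beats D, A, C, and E → score 4.
B has the best pairwise record.

B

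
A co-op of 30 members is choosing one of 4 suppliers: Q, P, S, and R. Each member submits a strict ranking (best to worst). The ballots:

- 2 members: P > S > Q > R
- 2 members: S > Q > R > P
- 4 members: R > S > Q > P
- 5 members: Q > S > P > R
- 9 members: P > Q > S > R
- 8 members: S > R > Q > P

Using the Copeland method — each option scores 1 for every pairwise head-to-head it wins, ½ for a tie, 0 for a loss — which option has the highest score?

Q: beats P and R; loses to S → score 2.
P: beats R; loses to Q and S → score 1.
S: beats Q, P, and R → score 3.
R: loses to Q, P, and S → score 0.
S has the best pairwise record.

S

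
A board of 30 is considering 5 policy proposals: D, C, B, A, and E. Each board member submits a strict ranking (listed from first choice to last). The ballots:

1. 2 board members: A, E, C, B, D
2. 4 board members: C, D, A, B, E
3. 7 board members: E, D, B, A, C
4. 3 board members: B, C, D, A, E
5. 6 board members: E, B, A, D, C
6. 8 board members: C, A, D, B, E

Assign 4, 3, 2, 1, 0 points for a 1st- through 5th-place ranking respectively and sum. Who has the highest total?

A

D: 2·0 + 4·3 + 7·3 + 3·2 + 6·1 + 8·2 = 61
C: 2·2 + 4·4 + 7·0 + 3·3 + 6·0 + 8·4 = 61
B: 2·1 + 4·1 + 7·2 + 3·4 + 6·3 + 8·1 = 58
A: 2·4 + 4·2 + 7·1 + 3·1 + 6·2 + 8·3 = 62
E: 2·3 + 4·0 + 7·4 + 3·0 + 6·4 + 8·0 = 58
A has the highest Borda score (62).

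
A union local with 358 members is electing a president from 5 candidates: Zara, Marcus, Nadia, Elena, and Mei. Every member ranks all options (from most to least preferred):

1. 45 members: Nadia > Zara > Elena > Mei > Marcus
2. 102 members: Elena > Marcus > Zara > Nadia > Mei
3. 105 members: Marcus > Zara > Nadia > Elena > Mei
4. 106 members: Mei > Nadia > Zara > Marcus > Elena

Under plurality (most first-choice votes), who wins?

Mei

First-place votes: Zara 0, Marcus 105, Nadia 45, Elena 102, Mei 106.
Mei has the most first-place votes.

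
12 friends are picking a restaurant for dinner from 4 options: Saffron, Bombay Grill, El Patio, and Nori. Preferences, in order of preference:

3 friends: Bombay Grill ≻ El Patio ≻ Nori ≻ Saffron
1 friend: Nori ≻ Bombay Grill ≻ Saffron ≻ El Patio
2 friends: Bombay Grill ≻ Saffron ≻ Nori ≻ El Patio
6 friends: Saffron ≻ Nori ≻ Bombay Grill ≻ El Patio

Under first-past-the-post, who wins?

First-place votes: Saffron 6, Bombay Grill 5, El Patio 0, Nori 1.
Saffron has the most first-place votes.

Saffron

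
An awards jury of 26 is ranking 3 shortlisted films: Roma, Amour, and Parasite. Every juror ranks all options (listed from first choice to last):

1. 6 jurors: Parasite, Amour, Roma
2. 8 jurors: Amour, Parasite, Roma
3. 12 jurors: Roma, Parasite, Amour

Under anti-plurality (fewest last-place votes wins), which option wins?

Last-place votes: Roma 14, Amour 12, Parasite 0.
Parasite is ranked last by the fewest voters, so Parasite wins.

Parasite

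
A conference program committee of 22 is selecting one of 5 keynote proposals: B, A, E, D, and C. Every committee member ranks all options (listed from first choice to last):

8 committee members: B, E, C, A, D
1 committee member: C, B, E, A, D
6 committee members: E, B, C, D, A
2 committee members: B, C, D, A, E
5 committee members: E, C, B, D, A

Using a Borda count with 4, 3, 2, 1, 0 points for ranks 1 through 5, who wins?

B: 8·4 + 1·3 + 6·3 + 2·4 + 5·2 = 71
A: 8·1 + 1·1 + 6·0 + 2·1 + 5·0 = 11
E: 8·3 + 1·2 + 6·4 + 2·0 + 5·4 = 70
D: 8·0 + 1·0 + 6·1 + 2·2 + 5·1 = 15
C: 8·2 + 1·4 + 6·2 + 2·3 + 5·3 = 53
B has the highest Borda score (71).

B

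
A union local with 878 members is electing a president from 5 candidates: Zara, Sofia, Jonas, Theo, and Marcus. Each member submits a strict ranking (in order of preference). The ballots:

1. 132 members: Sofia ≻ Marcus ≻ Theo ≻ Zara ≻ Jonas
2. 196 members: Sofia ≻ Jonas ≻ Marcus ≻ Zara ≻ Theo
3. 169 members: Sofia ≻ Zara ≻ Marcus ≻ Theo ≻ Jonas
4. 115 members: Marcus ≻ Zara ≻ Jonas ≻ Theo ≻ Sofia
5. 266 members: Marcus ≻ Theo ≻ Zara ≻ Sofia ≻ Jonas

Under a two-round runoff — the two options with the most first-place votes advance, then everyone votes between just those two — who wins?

Sofia

Round 1 first-place votes: Zara 0, Sofia 497, Jonas 0, Theo 0, Marcus 381.
Sofia and Marcus advance.
Runoff: Sofia is preferred to Marcus by 497 voters; Marcus by 381.
Sofia wins the runoff.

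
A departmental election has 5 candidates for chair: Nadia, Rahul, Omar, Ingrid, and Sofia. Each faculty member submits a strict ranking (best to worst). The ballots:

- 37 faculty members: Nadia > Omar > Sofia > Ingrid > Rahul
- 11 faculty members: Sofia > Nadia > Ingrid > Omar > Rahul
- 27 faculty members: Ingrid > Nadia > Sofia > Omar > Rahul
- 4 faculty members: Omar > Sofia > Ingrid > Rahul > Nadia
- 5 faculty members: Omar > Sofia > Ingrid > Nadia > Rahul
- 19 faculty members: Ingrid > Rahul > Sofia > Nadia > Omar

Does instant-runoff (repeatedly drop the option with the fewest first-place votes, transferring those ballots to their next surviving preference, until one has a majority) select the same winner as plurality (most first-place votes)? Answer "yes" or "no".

Instant-runoff — R1 Nadia 37, Rahul 0, Omar 9, Ingrid 46, Sofia 11 (Rahul out); R2 Nadia 37, Omar 9, Ingrid 46, Sofia 11 (Omar out); R3 Nadia 37, Ingrid 46, Sofia 20 (Sofia out); R4 Nadia 48, Ingrid 55 (Ingrid winner). Winner: Ingrid.
Plurality — first-place votes: Nadia 37, Rahul 0, Omar 9, Ingrid 46, Sofia 11. Winner: Ingrid.
The two methods agree.

yes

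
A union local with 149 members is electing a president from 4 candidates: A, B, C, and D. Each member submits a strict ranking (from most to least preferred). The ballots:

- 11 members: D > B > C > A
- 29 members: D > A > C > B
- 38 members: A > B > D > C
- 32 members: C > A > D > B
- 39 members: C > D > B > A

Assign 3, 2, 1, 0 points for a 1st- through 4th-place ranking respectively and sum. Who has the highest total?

A: 11·0 + 29·2 + 38·3 + 32·2 + 39·0 = 236
B: 11·2 + 29·0 + 38·2 + 32·0 + 39·1 = 137
C: 11·1 + 29·1 + 38·0 + 32·3 + 39·3 = 253
D: 11·3 + 29·3 + 38·1 + 32·1 + 39·2 = 268
D has the highest Borda score (268).

D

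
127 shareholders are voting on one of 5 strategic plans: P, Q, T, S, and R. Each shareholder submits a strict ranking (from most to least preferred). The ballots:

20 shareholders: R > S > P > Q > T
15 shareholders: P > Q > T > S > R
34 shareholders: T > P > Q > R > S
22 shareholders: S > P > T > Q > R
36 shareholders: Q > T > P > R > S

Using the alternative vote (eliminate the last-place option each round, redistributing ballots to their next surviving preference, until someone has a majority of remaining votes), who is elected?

Round 1: P 15, Q 36, T 34, S 22, R 20. Eliminate P.
Round 2: Q 51, T 34, S 22, R 20. Eliminate R.
Round 3: Q 51, T 34, S 42. Eliminate T.
Round 4: Q 85, S 42. Q has a majority.

Q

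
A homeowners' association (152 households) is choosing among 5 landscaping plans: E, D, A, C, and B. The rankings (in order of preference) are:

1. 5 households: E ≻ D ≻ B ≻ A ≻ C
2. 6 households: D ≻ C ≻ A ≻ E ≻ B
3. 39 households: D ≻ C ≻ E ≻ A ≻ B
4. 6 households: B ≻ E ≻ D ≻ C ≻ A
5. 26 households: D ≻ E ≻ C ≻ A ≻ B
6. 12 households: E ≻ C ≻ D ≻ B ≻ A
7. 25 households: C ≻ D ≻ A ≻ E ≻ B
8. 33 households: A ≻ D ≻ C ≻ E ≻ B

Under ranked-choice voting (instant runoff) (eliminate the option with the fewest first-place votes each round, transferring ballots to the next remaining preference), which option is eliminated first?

Round 1: E 17, D 71, A 33, C 25, B 6. Eliminate B.

B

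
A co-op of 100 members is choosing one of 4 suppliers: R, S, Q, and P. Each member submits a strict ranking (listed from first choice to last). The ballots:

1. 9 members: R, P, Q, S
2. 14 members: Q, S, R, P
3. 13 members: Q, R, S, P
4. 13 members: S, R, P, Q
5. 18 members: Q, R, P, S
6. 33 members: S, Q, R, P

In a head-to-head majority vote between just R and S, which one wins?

S

Voters preferring R to S: 40; preferring S to R: 60.
S wins the head-to-head.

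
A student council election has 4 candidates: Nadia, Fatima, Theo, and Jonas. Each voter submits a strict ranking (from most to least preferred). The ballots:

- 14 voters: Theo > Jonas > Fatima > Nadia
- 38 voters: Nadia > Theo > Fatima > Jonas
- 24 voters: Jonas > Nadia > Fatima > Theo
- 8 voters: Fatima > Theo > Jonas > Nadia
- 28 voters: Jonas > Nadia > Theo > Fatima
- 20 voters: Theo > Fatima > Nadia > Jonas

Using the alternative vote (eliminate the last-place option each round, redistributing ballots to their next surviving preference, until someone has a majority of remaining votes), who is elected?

Theo

Round 1: Nadia 38, Fatima 8, Theo 34, Jonas 52. Eliminate Fatima.
Round 2: Nadia 38, Theo 42, Jonas 52. Eliminate Nadia.
Round 3: Theo 80, Jonas 52. Theo has a majority.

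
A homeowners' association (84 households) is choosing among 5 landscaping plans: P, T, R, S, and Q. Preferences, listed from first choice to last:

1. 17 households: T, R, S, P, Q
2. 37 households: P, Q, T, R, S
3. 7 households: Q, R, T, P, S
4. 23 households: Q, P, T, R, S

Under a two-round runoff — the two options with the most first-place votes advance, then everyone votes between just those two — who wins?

P

Round 1 first-place votes: P 37, T 17, R 0, S 0, Q 30.
P and Q advance.
Runoff: P is preferred to Q by 54 voters; Q by 30.
P wins the runoff.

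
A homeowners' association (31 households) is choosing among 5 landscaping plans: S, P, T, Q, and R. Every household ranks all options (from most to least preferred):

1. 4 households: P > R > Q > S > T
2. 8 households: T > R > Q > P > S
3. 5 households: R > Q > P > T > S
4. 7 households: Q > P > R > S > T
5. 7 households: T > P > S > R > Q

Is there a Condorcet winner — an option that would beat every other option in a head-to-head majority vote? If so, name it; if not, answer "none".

none

Checking pairwise contests:
P beats S 31–0.
Q beats P 20–11.
P beats T 16–15.
R beats Q 24–7.
P beats R 18–13.
Every option loses at least one head-to-head, so there is no Condorcet winner.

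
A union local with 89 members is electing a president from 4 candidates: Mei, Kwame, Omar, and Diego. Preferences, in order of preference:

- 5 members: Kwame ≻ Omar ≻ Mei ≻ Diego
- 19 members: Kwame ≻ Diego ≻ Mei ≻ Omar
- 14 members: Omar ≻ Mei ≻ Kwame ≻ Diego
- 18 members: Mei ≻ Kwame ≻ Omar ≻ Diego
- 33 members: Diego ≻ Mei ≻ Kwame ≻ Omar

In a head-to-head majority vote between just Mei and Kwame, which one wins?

Voters preferring Mei to Kwame: 65; preferring Kwame to Mei: 24.
Mei wins the head-to-head.

Mei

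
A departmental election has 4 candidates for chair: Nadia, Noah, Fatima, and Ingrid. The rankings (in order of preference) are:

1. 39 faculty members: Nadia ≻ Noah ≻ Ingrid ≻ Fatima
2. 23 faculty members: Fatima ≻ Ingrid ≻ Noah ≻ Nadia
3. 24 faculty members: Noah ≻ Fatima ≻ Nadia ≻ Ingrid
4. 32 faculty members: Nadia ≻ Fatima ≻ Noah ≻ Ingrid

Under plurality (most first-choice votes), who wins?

First-place votes: Nadia 71, Noah 24, Fatima 23, Ingrid 0.
Nadia has the most first-place votes.

Nadia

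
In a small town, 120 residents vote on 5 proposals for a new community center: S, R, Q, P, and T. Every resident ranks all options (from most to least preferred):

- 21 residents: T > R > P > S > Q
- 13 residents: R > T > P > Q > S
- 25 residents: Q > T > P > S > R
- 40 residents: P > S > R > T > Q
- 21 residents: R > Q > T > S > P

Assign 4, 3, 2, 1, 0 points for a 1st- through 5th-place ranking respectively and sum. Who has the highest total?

T

S: 21·1 + 13·0 + 25·1 + 40·3 + 21·1 = 187
R: 21·3 + 13·4 + 25·0 + 40·2 + 21·4 = 279
Q: 21·0 + 13·1 + 25·4 + 40·0 + 21·3 = 176
P: 21·2 + 13·2 + 25·2 + 40·4 + 21·0 = 278
T: 21·4 + 13·3 + 25·3 + 40·1 + 21·2 = 280
T has the highest Borda score (280).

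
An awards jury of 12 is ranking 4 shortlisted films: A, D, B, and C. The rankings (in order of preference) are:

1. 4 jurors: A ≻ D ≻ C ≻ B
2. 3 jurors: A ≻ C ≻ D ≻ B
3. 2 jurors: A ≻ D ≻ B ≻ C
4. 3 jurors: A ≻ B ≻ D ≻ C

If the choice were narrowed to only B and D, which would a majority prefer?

D

Voters preferring B to D: 3; preferring D to B: 9.
D wins the head-to-head.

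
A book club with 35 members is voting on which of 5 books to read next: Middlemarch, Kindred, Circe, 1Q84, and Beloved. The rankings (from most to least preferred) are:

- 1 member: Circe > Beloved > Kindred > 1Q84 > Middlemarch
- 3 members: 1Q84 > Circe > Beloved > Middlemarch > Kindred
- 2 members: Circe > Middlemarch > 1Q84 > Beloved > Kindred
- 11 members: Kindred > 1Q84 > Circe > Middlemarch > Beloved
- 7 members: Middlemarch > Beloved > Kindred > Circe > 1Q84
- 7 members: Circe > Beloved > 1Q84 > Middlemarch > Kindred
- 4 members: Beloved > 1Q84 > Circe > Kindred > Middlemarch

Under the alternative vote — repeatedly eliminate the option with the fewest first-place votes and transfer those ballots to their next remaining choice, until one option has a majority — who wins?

Kindred

Round 1: Middlemarch 7, Kindred 11, Circe 10, 1Q84 3, Beloved 4. Eliminate 1Q84.
Round 2: Middlemarch 7, Kindred 11, Circe 13, Beloved 4. Eliminate Beloved.
Round 3: Middlemarch 7, Kindred 11, Circe 17. Eliminate Middlemarch.
Round 4: Kindred 18, Circe 17. Kindred has a majority.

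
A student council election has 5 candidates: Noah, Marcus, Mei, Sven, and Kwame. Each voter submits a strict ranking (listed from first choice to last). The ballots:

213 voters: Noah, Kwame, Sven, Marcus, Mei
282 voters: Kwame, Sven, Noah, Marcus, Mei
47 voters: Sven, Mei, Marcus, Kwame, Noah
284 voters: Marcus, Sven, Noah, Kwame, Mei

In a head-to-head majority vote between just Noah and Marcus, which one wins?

Voters preferring Noah to Marcus: 495; preferring Marcus to Noah: 331.
Noah wins the head-to-head.

Noah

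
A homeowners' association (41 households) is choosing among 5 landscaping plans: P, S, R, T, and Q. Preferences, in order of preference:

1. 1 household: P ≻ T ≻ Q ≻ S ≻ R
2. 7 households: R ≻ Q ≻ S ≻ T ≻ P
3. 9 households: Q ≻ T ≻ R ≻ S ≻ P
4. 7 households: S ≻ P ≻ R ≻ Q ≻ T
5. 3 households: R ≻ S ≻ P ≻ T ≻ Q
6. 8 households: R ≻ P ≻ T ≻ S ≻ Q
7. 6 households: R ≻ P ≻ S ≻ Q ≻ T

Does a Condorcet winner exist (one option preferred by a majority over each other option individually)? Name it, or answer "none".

R vs P: 33–8 for R.
R vs S: 33–8 for R.
R vs T: 31–10 for R.
R vs Q: 31–10 for R.
R beats every other option head-to-head.

R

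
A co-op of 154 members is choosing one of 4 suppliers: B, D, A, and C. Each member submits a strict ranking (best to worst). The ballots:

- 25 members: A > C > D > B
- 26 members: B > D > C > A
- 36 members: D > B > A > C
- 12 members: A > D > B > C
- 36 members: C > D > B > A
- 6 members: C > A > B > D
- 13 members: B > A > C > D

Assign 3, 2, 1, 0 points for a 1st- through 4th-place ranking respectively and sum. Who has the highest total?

D

B: 25·0 + 26·3 + 36·2 + 12·1 + 36·1 + 6·1 + 13·3 = 243
D: 25·1 + 26·2 + 36·3 + 12·2 + 36·2 + 6·0 + 13·0 = 281
A: 25·3 + 26·0 + 36·1 + 12·3 + 36·0 + 6·2 + 13·2 = 185
C: 25·2 + 26·1 + 36·0 + 12·0 + 36·3 + 6·3 + 13·1 = 215
D has the highest Borda score (281).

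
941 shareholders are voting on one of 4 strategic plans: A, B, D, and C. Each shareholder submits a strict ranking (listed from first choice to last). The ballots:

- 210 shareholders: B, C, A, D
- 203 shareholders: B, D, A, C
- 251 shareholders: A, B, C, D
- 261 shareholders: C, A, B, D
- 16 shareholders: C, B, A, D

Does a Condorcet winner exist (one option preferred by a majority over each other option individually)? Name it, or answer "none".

Checking pairwise contests:
C beats A 487–454.
A beats B 512–429.
A beats D 738–203.
B beats C 664–277.
Every option loses at least one head-to-head, so there is no Condorcet winner.

none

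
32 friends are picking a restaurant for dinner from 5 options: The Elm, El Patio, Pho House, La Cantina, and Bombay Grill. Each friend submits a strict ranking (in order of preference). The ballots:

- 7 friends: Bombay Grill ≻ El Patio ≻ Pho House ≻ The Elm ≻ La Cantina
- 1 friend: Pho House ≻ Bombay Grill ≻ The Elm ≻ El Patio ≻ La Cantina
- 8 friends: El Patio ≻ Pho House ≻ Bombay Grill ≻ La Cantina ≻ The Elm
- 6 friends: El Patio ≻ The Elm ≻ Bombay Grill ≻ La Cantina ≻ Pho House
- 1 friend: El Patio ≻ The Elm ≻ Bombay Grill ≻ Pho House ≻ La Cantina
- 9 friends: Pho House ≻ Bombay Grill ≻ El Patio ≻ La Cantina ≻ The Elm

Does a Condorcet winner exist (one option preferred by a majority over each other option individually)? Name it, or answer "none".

Checking pairwise contests:
El Patio beats The Elm 31–1.
Bombay Grill beats El Patio 17–15.
El Patio beats Pho House 22–10.
El Patio beats La Cantina 32–0.
Pho House beats Bombay Grill 18–14.
Every option loses at least one head-to-head, so there is no Condorcet winner.

none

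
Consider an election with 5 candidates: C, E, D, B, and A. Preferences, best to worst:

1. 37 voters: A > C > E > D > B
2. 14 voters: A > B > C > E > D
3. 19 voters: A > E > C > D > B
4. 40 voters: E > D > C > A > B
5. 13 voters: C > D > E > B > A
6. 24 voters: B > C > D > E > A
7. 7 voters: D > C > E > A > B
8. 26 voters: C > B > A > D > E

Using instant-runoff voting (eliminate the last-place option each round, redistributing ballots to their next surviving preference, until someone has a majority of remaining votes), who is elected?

Round 1: C 39, E 40, D 7, B 24, A 70. Eliminate D.
Round 2: C 46, E 40, B 24, A 70. Eliminate B.
Round 3: C 70, E 40, A 70. Eliminate E.
Round 4: C 110, A 70. C has a majority.

C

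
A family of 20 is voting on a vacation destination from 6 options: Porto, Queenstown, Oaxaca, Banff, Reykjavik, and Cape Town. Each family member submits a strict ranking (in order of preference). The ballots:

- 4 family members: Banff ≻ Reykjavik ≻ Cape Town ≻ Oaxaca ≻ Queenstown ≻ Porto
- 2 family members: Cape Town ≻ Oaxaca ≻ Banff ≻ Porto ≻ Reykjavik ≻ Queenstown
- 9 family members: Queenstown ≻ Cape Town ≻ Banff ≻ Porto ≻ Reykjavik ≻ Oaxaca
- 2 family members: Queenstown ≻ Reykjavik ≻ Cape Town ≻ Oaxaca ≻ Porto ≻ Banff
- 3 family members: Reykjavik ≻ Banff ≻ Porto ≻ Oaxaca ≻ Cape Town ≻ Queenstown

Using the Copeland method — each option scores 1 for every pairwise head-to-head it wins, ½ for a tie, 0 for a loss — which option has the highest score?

Queenstown

Porto: beats Oaxaca and Reykjavik; loses to Queenstown, Banff, and Cape Town → score 2.
Queenstown: beats Porto, Oaxaca, Banff, Reykjavik, and Cape Town → score 5.
Oaxaca: loses to Porto, Queenstown, Banff, Reykjavik, and Cape Town → score 0.
Banff: beats Porto, Oaxaca, and Reykjavik; loses to Queenstown and Cape Town → score 3.
Reykjavik: beats Oaxaca; loses to Porto, Queenstown, Banff, and Cape Town → score 1.
Cape Town: beats Porto, Oaxaca, Banff, and Reykjavik; loses to Queenstown → score 4.
Queenstown has the best pairwise record.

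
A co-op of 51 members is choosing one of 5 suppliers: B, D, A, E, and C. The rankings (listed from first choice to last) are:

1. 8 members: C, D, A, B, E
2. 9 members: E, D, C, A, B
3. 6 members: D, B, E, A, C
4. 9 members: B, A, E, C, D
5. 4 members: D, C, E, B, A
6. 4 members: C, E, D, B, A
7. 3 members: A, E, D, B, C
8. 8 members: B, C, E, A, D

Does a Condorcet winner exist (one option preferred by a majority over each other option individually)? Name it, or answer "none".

Checking pairwise contests:
D beats B 34–17.
E beats D 33–18.
B beats A 31–20.
B beats E 31–20.
B beats C 26–25.
Every option loses at least one head-to-head, so there is no Condorcet winner.

none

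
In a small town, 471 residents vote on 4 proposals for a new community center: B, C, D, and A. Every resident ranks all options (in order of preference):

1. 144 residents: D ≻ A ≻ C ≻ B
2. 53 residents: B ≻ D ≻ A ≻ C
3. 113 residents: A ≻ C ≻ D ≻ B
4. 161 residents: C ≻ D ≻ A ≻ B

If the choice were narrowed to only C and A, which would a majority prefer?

Voters preferring C to A: 161; preferring A to C: 310.
A wins the head-to-head.

A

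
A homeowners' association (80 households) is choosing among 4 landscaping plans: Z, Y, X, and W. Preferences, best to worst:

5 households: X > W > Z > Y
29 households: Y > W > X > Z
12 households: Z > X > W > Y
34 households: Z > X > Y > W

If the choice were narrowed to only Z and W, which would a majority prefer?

Voters preferring Z to W: 46; preferring W to Z: 34.
Z wins the head-to-head.

Z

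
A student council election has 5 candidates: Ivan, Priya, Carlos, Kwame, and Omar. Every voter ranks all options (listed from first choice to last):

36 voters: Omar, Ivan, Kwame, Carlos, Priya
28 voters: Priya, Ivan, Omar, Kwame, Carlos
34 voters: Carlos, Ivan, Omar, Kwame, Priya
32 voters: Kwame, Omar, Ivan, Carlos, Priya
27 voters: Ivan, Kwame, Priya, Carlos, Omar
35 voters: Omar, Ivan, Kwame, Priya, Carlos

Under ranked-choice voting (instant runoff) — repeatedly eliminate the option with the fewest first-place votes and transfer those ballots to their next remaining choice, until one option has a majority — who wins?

Omar

Round 1: Ivan 27, Priya 28, Carlos 34, Kwame 32, Omar 71. Eliminate Ivan.
Round 2: Priya 28, Carlos 34, Kwame 59, Omar 71. Eliminate Priya.
Round 3: Carlos 34, Kwame 59, Omar 99. Omar has a majority.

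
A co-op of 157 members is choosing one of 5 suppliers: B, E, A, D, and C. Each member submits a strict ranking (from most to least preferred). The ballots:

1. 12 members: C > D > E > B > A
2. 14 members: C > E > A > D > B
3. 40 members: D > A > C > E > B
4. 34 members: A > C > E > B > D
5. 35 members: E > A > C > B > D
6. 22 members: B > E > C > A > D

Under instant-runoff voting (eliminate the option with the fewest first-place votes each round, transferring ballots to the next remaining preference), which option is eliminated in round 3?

Round 1: B 22, E 35, A 34, D 40, C 26. Eliminate B.
Round 2: E 57, A 34, D 40, C 26. Eliminate C.
Round 3: E 71, A 34, D 52. Eliminate A.

A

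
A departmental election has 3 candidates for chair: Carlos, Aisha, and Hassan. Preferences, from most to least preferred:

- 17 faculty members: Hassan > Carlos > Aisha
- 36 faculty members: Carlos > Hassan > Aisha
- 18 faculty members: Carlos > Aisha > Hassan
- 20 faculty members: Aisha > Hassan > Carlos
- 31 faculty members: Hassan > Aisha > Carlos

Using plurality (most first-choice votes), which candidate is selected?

First-place votes: Carlos 54, Aisha 20, Hassan 48.
Carlos has the most first-place votes.

Carlos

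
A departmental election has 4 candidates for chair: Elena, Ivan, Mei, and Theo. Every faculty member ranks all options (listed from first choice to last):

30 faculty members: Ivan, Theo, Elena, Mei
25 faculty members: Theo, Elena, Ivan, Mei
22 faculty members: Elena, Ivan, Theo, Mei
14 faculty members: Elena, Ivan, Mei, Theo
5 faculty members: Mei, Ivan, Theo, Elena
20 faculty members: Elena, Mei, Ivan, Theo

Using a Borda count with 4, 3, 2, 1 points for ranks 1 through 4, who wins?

Elena: 30·2 + 25·3 + 22·4 + 14·4 + 5·1 + 20·4 = 364
Ivan: 30·4 + 25·2 + 22·3 + 14·3 + 5·3 + 20·2 = 333
Mei: 30·1 + 25·1 + 22·1 + 14·2 + 5·4 + 20·3 = 185
Theo: 30·3 + 25·4 + 22·2 + 14·1 + 5·2 + 20·1 = 278
Elena has the highest Borda score (364).

Elena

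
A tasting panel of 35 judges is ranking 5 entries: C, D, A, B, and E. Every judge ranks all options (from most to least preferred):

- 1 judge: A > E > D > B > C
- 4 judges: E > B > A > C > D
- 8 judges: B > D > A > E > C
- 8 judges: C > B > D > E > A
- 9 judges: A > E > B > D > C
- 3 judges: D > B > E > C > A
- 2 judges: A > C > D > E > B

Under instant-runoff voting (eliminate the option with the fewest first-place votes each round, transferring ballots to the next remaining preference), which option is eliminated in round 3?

Round 1: C 8, D 3, A 12, B 8, E 4. Eliminate D.
Round 2: C 8, A 12, B 11, E 4. Eliminate E.
Round 3: C 8, A 12, B 15. Eliminate C.

C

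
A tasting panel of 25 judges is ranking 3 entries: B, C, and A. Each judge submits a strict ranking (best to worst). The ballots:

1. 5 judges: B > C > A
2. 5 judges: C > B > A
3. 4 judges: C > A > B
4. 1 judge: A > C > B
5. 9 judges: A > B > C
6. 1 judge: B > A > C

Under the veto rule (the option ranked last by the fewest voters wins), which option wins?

B

Last-place votes: B 5, C 10, A 10.
B is ranked last by the fewest voters, so B wins.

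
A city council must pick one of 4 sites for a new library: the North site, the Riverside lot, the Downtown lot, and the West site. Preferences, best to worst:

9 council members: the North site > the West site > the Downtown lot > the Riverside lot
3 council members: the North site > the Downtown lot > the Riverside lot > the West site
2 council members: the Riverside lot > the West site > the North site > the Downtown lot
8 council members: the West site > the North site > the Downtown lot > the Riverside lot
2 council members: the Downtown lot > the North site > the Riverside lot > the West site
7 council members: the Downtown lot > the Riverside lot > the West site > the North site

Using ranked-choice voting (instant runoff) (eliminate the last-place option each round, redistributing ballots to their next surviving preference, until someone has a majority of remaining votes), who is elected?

the West site

Round 1: the North site 12, the Riverside lot 2, the Downtown lot 9, the West site 8. Eliminate the Riverside lot.
Round 2: the North site 12, the Downtown lot 9, the West site 10. Eliminate the Downtown lot.
Round 3: the North site 14, the West site 17. The West site has a majority.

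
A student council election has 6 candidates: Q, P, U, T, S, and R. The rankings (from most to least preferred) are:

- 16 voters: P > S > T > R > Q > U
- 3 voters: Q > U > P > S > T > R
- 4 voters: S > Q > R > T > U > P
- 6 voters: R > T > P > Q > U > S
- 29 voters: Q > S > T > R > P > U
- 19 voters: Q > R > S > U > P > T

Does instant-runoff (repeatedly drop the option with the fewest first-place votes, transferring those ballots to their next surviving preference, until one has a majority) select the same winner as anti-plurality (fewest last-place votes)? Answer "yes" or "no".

yes

Instant-runoff — R1 Q 51, P 16, U 0, T 0, S 4, R 6 (Q winner). Winner: Q.
Anti-plurality — last-place votes: Q 0, P 4, U 45, T 19, S 6, R 3. Winner: Q.
The two methods agree.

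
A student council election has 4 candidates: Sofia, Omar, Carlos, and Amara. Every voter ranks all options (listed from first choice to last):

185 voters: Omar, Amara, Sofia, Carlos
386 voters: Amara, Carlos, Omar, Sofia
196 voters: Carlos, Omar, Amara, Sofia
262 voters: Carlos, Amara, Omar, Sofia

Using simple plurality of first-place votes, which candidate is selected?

First-place votes: Sofia 0, Omar 185, Carlos 458, Amara 386.
Carlos has the most first-place votes.

Carlos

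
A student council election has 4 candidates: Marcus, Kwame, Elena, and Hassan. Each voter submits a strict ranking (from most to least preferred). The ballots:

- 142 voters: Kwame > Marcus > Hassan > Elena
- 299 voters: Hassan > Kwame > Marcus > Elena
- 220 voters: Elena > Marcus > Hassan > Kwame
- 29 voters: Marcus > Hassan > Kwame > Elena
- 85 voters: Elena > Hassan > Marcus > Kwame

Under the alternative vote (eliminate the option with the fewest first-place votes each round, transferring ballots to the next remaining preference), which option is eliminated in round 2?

Round 1: Marcus 29, Kwame 142, Elena 305, Hassan 299. Eliminate Marcus.
Round 2: Kwame 142, Elena 305, Hassan 328. Eliminate Kwame.

Kwame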